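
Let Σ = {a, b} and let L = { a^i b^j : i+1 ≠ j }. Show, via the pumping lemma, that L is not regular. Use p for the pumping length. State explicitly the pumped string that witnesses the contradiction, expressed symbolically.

a^{p+p!} b^{p+p!+1}

Suppose for contradiction that L is regular, and let p be the pumping length.
Choose w = a^p b^{p+p!+1}. Since p ≠ (p+p!+1)-1 = p+p!, w ∈ L; and |w| ≥ p.
The pumping lemma gives a decomposition w = xyz where |xy| ≤ p and y is nonempty.
The first p characters of w are a's, so xy (and hence y) consists only of a's. Write y = a^k, 1 ≤ k ≤ p.
Since 1 ≤ k ≤ p, k divides p!; set t = 1 + p!/k. Then xy^t z has p + (p!/k)·k = p + p! copies of a. Now the a-count is p+p! and (b-count)-1 = (p+p!+1)-1 = p+p!, so i+1 ≠ j fails. So xy^t z = a^{p+p!} b^{p+p!+1} ∉ L.
This contradicts the pumping lemma, so L is not regular.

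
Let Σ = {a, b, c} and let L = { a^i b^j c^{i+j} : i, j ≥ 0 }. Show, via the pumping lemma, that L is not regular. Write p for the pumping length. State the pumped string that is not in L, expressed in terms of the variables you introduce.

Toward a contradiction, assume L is regular with pumping length p.
Take w = a^p b^p c^{2p} ∈ L (with i=j=p, i+j=2p), |w| = 4p ≥ p.
By the pumping lemma, w = xyz with |xy| ≤ p and |y| > 0.
Since the first p symbols of w are all a's and |xy| ≤ p, y lies entirely in the leading a-block: y = a^k for some k with 1 ≤ k ≤ p.
Consider xy^2z = a^{p+k} b^p c^{2p}. Now the a- and b-counts sum to 2p+k, but the c-count is 2p ≠ 2p+k. So xy^2z ∉ L.
Contradiction. Therefore L is not regular.

a^{p+k} b^p c^{2p}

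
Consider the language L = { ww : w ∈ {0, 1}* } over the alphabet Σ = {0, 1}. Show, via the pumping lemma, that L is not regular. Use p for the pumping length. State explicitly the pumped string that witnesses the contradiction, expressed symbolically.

0^{p+k} 1^p 0^p 1^p

Suppose for contradiction that L is regular, and let p be the pumping length.
Take w = 0^p 1^p 0^p 1^p = uu where u = 0^p1^p; then w ∈ L and |w| = 4p ≥ p.
Write w = xyz as guaranteed by the lemma, with |xy| ≤ p and y is nonempty.
Since the first p symbols of w are all 0's and |xy| ≤ p, y lies entirely in the leading 0-block: y = 0^k for some k with 1 ≤ k ≤ p.
Pump with i = 2: xy^2z = 0^{p+k} 1^p 0^p 1^p, of length 4p+k. Suppose this equals vv. The string starts with 0 and ends with 1, so v does too; thus the boundary between the two copies of v is a 1→0 transition. There is exactly one such transition, at position 2p+k, so |v| = 2p+k and |vv| = 4p+2k ≠ 4p+k since k ≥ 1. So xy^2z ∉ L.
This is a contradiction; hence L is not regular.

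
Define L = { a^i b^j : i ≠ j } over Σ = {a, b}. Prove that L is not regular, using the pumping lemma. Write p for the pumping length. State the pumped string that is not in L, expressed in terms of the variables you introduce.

a^{p+p!} b^{p+p!}

Assume L is regular; let p be its pumping constant.
Choose w = a^p b^{p+p!}. Since p ≠ p+p!, w ∈ L; and |w| ≥ p.
The pumping lemma gives a decomposition w = xyz where |xy| ≤ p and |y| > 0.
Since the first p symbols of w are all a's and |xy| ≤ p, y lies entirely in the leading a-block: y = a^k for some k with 1 ≤ k ≤ p.
Since 1 ≤ k ≤ p, k divides p!; set t = 1 + p!/k. Then xy^t z has p + (p!/k)·k = p + p! copies of a. Now the a-count equals the b-count, so i ≠ j fails. So xy^t z = a^{p+p!} b^{p+p!} ∉ L.
This is a contradiction; hence L is not regular.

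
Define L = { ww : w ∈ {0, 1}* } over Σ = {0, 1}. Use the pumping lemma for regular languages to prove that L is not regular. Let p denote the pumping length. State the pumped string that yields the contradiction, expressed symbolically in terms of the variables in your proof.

0^{p+k} 1^p 0^p 1^p

Assume L is regular. Let p be the pumping length given by the pumping lemma.
Take w = 0^p 1^p 0^p 1^p = uu where u = 0^p1^p; then w ∈ L and |w| = 4p ≥ p.
By the pumping lemma, w = xyz with |xy| ≤ p and |y| ≥ 1.
Since the first p symbols of w are all 0's and |xy| ≤ p, y lies entirely in the leading 0-block: y = 0^k for some k with 1 ≤ k ≤ p.
Pump with i = 2: xy^2z = 0^{p+k} 1^p 0^p 1^p, of length 4p+k. Suppose this equals vv. The string starts with 0 and ends with 1, so v does too; thus the boundary between the two copies of v is a 1→0 transition. There is exactly one such transition, at position 2p+k, so |v| = 2p+k and |vv| = 4p+2k ≠ 4p+k since k ≥ 1. So xy^2z ∉ L.
This contradicts the pumping lemma, so L is not regular.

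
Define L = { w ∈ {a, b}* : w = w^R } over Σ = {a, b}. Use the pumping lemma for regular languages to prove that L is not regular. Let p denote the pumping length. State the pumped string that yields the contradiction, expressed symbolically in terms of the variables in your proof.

Assume L is regular. Let p be the pumping length given by the pumping lemma.
Take w = a^p b a^p, a palindrome of length 2p+1 ≥ p.
Write w = xyz as guaranteed by the lemma, with |xy| ≤ p and |y| ≥ 1.
Since the first p symbols of w are all a's and |xy| ≤ p, y lies entirely in the leading a-block: y = a^k for some k with 1 ≤ k ≤ p.
Pump with i = 2: xy^2z = a^{p+k} b a^p. Its reverse is a^p b a^{p+k}, which differs from xy^2z since k ≥ 1. So xy^2z is not a palindrome and xy^2z ∉ L.
This contradicts the pumping lemma, so L is not regular.

a^{p+k} b a^p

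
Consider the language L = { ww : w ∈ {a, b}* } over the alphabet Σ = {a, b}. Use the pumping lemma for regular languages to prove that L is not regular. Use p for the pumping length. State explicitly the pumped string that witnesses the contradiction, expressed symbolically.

Assume L is regular; let p be its pumping constant.
Take w = a^p b^p a^p b^p = uu where u = a^pb^p; then w ∈ L and |w| = 4p ≥ p.
By the pumping lemma, w = xyz with |xy| ≤ p and |y| > 0.
Because |xy| ≤ p and w begins with p copies of a, we have y = a^k with 1 ≤ k ≤ p.
Pump with i = 2: xy^2z = a^{p+k} b^p a^p b^p, of length 4p+k. Suppose this equals vv. The string starts with a and ends with b, so v does too; thus the boundary between the two copies of v is a b→a transition. There is exactly one such transition, at position 2p+k, so |v| = 2p+k and |vv| = 4p+2k ≠ 4p+k since k ≥ 1. So xy^2z ∉ L.
Contradiction. Therefore L is not regular.

a^{p+k} b^p a^p b^p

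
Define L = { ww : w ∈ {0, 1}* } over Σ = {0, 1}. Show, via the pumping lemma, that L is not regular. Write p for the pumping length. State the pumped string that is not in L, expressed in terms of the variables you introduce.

0^{p+k} 1^p 0^p 1^p

Suppose for contradiction that L is regular, and let p be the pumping length.
Take w = 0^p 1^p 0^p 1^p = uu where u = 0^p1^p; then w ∈ L and |w| = 4p ≥ p.
Write w = xyz as guaranteed by the lemma, with |xy| ≤ p and |y| ≥ 1.
Since the first p symbols of w are all 0's and |xy| ≤ p, y lies entirely in the leading 0-block: y = 0^k for some k with 1 ≤ k ≤ p.
Pump with i = 2: xy^2z = 0^{p+k} 1^p 0^p 1^p, of length 4p+k. Suppose this equals vv. The string starts with 0 and ends with 1, so v does too; thus the boundary between the two copies of v is a 1→0 transition. There is exactly one such transition, at position 2p+k, so |v| = 2p+k and |vv| = 4p+2k ≠ 4p+k since k ≥ 1. So xy^2z ∉ L.
This is a contradiction; hence L is not regular.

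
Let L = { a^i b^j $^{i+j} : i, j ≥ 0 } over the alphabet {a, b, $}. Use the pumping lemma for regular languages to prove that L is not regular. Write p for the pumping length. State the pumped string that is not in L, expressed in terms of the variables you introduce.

a^{p+k} b^p $^{2p}

Toward a contradiction, assume L is regular with pumping length p.
Take w = a^p b^p $^{2p} ∈ L (with i=j=p, i+j=2p), |w| = 4p ≥ p.
By the pumping lemma, w = xyz with |xy| ≤ p and |y| ≥ 1.
Since the first p symbols of w are all a's and |xy| ≤ p, y lies entirely in the leading a-block: y = a^k for some k with 1 ≤ k ≤ p.
Consider xy^2z = a^{p+k} b^p $^{2p}. Now the a- and b-counts sum to 2p+k, but the $-count is 2p ≠ 2p+k. So xy^2z ∉ L.
This contradicts the pumping lemma, so L is not regular.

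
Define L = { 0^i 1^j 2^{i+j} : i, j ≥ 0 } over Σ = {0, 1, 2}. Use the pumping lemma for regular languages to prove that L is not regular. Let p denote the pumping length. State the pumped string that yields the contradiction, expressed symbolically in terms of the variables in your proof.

Assume L is regular; let p be its pumping constant.
Take w = 0^p 1^p 2^{2p} ∈ L (with i=j=p, i+j=2p), |w| = 4p ≥ p.
By the pumping lemma, w = xyz with |xy| ≤ p and |y| > 0.
Because |xy| ≤ p and w begins with p copies of 0, we have y = 0^k with 1 ≤ k ≤ p.
Consider xy^2z = 0^{p+k} 1^p 2^{2p}. Now the 0- and 1-counts sum to 2p+k, but the 2-count is 2p ≠ 2p+k. So xy^2z ∉ L.
Contradiction. Therefore L is not regular.

0^{p+k} 1^p 2^{2p}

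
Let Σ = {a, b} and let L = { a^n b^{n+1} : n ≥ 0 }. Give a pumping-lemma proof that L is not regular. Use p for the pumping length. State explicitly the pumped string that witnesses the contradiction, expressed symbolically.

a^{p+k} b^{p+1}

Suppose for contradiction that L is regular, and let p be the pumping length.
Let w = a^p b^{p+1} ∈ L; note |w| = 2p+1 ≥ p.
The pumping lemma gives a decomposition w = xyz where |xy| ≤ p and |y| > 0.
The first p characters of w are a's, so xy (and hence y) consists only of a's. Write y = a^k, 1 ≤ k ≤ p.
Pump with i = 2: xy^2z = a^{p+k} b^{p+1}. For this to lie in L we would need p+1 = (p+k)+1, which forces k = 0. But k ≥ 1, so xy^2z ∉ L.
This is a contradiction; hence L is not regular.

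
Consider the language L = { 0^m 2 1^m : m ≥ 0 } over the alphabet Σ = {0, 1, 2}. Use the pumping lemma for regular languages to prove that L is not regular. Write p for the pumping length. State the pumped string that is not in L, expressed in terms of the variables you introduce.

Assume L is regular. Let p be the pumping length given by the pumping lemma.
Take w = 0^p 2 1^p ∈ L with |w| = 2p+1 ≥ p.
The pumping lemma gives a decomposition w = xyz where |xy| ≤ p and y is nonempty.
Because |xy| ≤ p and w begins with p copies of 0, we have y = 0^k with 1 ≤ k ≤ p.
Pump with i = 2: xy^2z = 0^{p+k} 2 1^p, which would require p+k = p. But k ≥ 1, so xy^2z ∉ L.
Contradiction. Therefore L is not regular.

0^{p+k} 2 1^p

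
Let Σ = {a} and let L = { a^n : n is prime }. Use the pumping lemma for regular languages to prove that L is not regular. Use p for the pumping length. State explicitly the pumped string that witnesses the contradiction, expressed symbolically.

Assume L is regular. Let p be the pumping length given by the pumping lemma.
Let q be a prime with q ≥ p+2 (infinitely many primes exist), and take w = a^q ∈ L with |w| = q ≥ p.
Write w = xyz as guaranteed by the lemma, with |xy| ≤ p and |y| ≥ 1.
Then y = a^k for some k with 1 ≤ k ≤ p.
Since 1 ≤ k ≤ p, |xz| = q-k. Pump with i = q+1: |xy^{q+1}z| = (q-k)+(q+1)k = q+qk = q(1+k), which is composite (both factors ≥ 2). So xy^{q+1}z = a^{q(1+k)} ∉ L.
This is a contradiction; hence L is not regular.

a^{q(1+k)}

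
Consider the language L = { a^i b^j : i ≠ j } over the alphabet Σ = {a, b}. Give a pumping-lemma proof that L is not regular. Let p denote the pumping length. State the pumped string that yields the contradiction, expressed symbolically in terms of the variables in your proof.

a^{p+p!} b^{p+p!}

Suppose for contradiction that L is regular, and let p be the pumping length.
Choose w = a^p b^{p+p!}. Since p ≠ p+p!, w ∈ L; and |w| ≥ p.
The pumping lemma gives a decomposition w = xyz where |xy| ≤ p and |y| > 0.
Since the first p symbols of w are all a's and |xy| ≤ p, y lies entirely in the leading a-block: y = a^k for some k with 1 ≤ k ≤ p.
Since 1 ≤ k ≤ p, k divides p!; set t = 1 + p!/k. Then xy^t z has p + (p!/k)·k = p + p! copies of a. Now the a-count equals the b-count, so i ≠ j fails. So xy^t z = a^{p+p!} b^{p+p!} ∉ L.
Contradiction. Therefore L is not regular.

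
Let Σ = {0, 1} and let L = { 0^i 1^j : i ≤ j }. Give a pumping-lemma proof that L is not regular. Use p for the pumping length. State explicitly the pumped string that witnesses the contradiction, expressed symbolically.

0^{p+k} 1^p

Toward a contradiction, assume L is regular with pumping length p.
Choose w = 0^p 1^p ∈ L, with |w| = 2p ≥ p.
The pumping lemma gives a decomposition w = xyz where |xy| ≤ p and |y| > 0.
Because |xy| ≤ p and w begins with p copies of 0, we have y = 0^k with 1 ≤ k ≤ p.
Consider xy^2z = 0^{p+k} 1^p. Since k ≥ 1, the 0-count p+k exceeds the 1-count p, so i ≤ j fails; thus xy^2z ∉ L.
This is a contradiction; hence L is not regular.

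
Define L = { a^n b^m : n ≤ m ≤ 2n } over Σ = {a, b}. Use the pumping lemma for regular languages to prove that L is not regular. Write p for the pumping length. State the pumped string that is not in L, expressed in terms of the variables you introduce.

Assume L is regular; let p be its pumping constant.
Take w = a^p b^p ∈ L (since p ≤ p ≤ 2p), with |w| = 2p ≥ p.
Write w = xyz as guaranteed by the lemma, with |xy| ≤ p and |y| ≥ 1.
Because |xy| ≤ p and w begins with p copies of a, we have y = a^k with 1 ≤ k ≤ p.
Pump with i = 2: xy^2z = a^{p+k} b^p. Now n = p+k > p = m, so the condition n ≤ m fails. Thus xy^2z ∉ L.
This is a contradiction; hence L is not regular.

a^{p+k} b^p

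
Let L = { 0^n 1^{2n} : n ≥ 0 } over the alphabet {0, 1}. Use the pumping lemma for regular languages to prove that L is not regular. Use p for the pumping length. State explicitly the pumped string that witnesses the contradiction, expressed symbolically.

Suppose for contradiction that L is regular, and let p be the pumping length.
Let w = 0^p 1^{2p} ∈ L; note |w| = 3p ≥ p.
By the pumping lemma, w = xyz with |xy| ≤ p and y is nonempty.
The first p characters of w are 0's, so xy (and hence y) consists only of 0's. Write y = 0^k, 1 ≤ k ≤ p.
Pump with i = 2: xy^2z = 0^{p+k} 1^{2p}. For this to lie in L we would need 2p = 2(p+k), which forces k = 0. But k ≥ 1, so xy^2z ∉ L.
This contradicts the pumping lemma, so L is not regular.

0^{p+k} 1^{2p}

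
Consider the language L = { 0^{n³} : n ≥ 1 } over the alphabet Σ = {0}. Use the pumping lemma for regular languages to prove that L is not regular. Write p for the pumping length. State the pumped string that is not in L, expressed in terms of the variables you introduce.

0^{p³+k}

Assume L is regular. Let p be the pumping length given by the pumping lemma.
Take w = 0^{p³} ∈ L with |w| = p³ ≥ p.
Write w = xyz as guaranteed by the lemma, with |xy| ≤ p and |y| > 0.
Then y = 0^k for some k with 1 ≤ k ≤ p.
Pump with i = 2: xy^2z = 0^{p³+k}. Since 1 ≤ k ≤ p, p³ < p³+k ≤ p³+p < p³+3p²+3p+1 = (p+1)³, so p³+k is not a perfect cube. So xy^2z ∉ L.
This is a contradiction; hence L is not regular.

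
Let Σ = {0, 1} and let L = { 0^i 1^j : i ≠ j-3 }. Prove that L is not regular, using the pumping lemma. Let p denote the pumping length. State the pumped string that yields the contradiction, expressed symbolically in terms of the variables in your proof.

0^{p+p!} 1^{p+p!+3}

Assume L is regular; let p be its pumping constant.
Choose w = 0^p 1^{p+p!+3}. Since p ≠ (p+p!+3)-3 = p+p!, w ∈ L; and |w| ≥ p.
Write w = xyz as guaranteed by the lemma, with |xy| ≤ p and |y| > 0.
Since the first p symbols of w are all 0's and |xy| ≤ p, y lies entirely in the leading 0-block: y = 0^k for some k with 1 ≤ k ≤ p.
Since 1 ≤ k ≤ p, k divides p!; set t = 1 + p!/k. Then xy^t z has p + (p!/k)·k = p + p! copies of 0. Now the 0-count is p+p! and (1-count)-3 = (p+p!+3)-3 = p+p!, so i ≠ j-3 fails. So xy^t z = 0^{p+p!} 1^{p+p!+3} ∉ L.
This is a contradiction; hence L is not regular.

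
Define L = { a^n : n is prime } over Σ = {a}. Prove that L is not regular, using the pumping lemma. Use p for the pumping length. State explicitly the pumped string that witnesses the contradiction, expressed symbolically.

a^{q(1+k)}

Assume L is regular; let p be its pumping constant.
Let q be a prime with q ≥ p+2 (infinitely many primes exist), and take w = a^q ∈ L with |w| = q ≥ p.
By the pumping lemma, w = xyz with |xy| ≤ p and y is nonempty.
Then y = a^k for some k with 1 ≤ k ≤ p.
Since 1 ≤ k ≤ p, |xz| = q-k. Pump with i = q+1: |xy^{q+1}z| = (q-k)+(q+1)k = q+qk = q(1+k), which is composite (both factors ≥ 2). So xy^{q+1}z = a^{q(1+k)} ∉ L.
Contradiction. Therefore L is not regular.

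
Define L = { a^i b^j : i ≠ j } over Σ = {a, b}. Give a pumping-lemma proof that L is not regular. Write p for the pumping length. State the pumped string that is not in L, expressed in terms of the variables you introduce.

Suppose for contradiction that L is regular, and let p be the pumping length.
Choose w = a^p b^{p+p!}. Since p ≠ p+p!, w ∈ L; and |w| ≥ p.
The pumping lemma gives a decomposition w = xyz where |xy| ≤ p and |y| ≥ 1.
Because |xy| ≤ p and w begins with p copies of a, we have y = a^k with 1 ≤ k ≤ p.
Since 1 ≤ k ≤ p, k divides p!; set t = 1 + p!/k. Then xy^t z has p + (p!/k)·k = p + p! copies of a. Now the a-count equals the b-count, so i ≠ j fails. So xy^t z = a^{p+p!} b^{p+p!} ∉ L.
This is a contradiction; hence L is not regular.

a^{p+p!} b^{p+p!}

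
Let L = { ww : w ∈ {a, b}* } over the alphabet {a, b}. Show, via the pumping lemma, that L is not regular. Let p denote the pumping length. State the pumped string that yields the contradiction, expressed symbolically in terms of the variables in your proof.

Assume L is regular. Let p be the pumping length given by the pumping lemma.
Take w = a^p b^p a^p b^p = uu where u = a^pb^p; then w ∈ L and |w| = 4p ≥ p.
By the pumping lemma, w = xyz with |xy| ≤ p and y is nonempty.
The first p characters of w are a's, so xy (and hence y) consists only of a's. Write y = a^k, 1 ≤ k ≤ p.
Pump with i = 2: xy^2z = a^{p+k} b^p a^p b^p, of length 4p+k. Suppose this equals vv. The string starts with a and ends with b, so v does too; thus the boundary between the two copies of v is a b→a transition. There is exactly one such transition, at position 2p+k, so |v| = 2p+k and |vv| = 4p+2k ≠ 4p+k since k ≥ 1. So xy^2z ∉ L.
Contradiction. Therefore L is not regular.

a^{p+k} b^p a^p b^p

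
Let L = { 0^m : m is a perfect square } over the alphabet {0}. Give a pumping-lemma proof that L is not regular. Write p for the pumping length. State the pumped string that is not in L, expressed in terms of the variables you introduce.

0^{p²+k}

Suppose for contradiction that L is regular, and let p be the pumping length.
Take w = 0^{p²} ∈ L with |w| = p² ≥ p.
Write w = xyz as guaranteed by the lemma, with |xy| ≤ p and |y| > 0.
Then y = 0^k for some k with 1 ≤ k ≤ p.
Pump with i = 2: xy^2z = 0^{p²+k}. Since 1 ≤ k ≤ p, p² < p²+k ≤ p²+p < (p+1)², so p²+k lies strictly between consecutive squares and is not a perfect square. So xy^2z ∉ L.
This contradicts the pumping lemma, so L is not regular.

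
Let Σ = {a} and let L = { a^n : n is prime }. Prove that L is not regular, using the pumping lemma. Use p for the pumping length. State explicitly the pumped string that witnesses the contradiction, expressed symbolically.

a^{q(1+k)}

Assume L is regular; let p be its pumping constant.
Let q be a prime with q ≥ p+2 (infinitely many primes exist), and take w = a^q ∈ L with |w| = q ≥ p.
The pumping lemma gives a decomposition w = xyz where |xy| ≤ p and |y| > 0.
Then y = a^k for some k with 1 ≤ k ≤ p.
Since 1 ≤ k ≤ p, |xz| = q-k. Pump with i = q+1: |xy^{q+1}z| = (q-k)+(q+1)k = q+qk = q(1+k), which is composite (both factors ≥ 2). So xy^{q+1}z = a^{q(1+k)} ∉ L.
This contradicts the pumping lemma, so L is not regular.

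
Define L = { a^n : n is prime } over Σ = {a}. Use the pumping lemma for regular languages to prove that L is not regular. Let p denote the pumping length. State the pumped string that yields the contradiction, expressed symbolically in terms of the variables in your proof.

a^{q(1+k)}

Assume L is regular; let p be its pumping constant.
Let q be a prime with q ≥ p+2 (infinitely many primes exist), and take w = a^q ∈ L with |w| = q ≥ p.
By the pumping lemma, w = xyz with |xy| ≤ p and y is nonempty.
Then y = a^k for some k with 1 ≤ k ≤ p.
Since 1 ≤ k ≤ p, |xz| = q-k. Pump with i = q+1: |xy^{q+1}z| = (q-k)+(q+1)k = q+qk = q(1+k), which is composite (both factors ≥ 2). So xy^{q+1}z = a^{q(1+k)} ∉ L.
Contradiction. Therefore L is not regular.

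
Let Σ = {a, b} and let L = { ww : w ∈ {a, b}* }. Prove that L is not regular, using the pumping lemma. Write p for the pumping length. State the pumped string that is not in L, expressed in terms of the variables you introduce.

a^{p+k} b^p a^p b^p

Assume L is regular; let p be its pumping constant.
Take w = a^p b^p a^p b^p = uu where u = a^pb^p; then w ∈ L and |w| = 4p ≥ p.
The pumping lemma gives a decomposition w = xyz where |xy| ≤ p and y is nonempty.
The first p characters of w are a's, so xy (and hence y) consists only of a's. Write y = a^k, 1 ≤ k ≤ p.
Pump with i = 2: xy^2z = a^{p+k} b^p a^p b^p, of length 4p+k. Suppose this equals vv. The string starts with a and ends with b, so v does too; thus the boundary between the two copies of v is a b→a transition. There is exactly one such transition, at position 2p+k, so |v| = 2p+k and |vv| = 4p+2k ≠ 4p+k since k ≥ 1. So xy^2z ∉ L.
This contradicts the pumping lemma, so L is not regular.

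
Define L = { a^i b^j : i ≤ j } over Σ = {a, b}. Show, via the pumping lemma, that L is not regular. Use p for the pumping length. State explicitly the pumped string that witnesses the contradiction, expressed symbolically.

Assume L is regular. Let p be the pumping length given by the pumping lemma.
Choose w = a^p b^p ∈ L, with |w| = 2p ≥ p.
By the pumping lemma, w = xyz with |xy| ≤ p and |y| > 0.
The first p characters of w are a's, so xy (and hence y) consists only of a's. Write y = a^k, 1 ≤ k ≤ p.
Consider xy^2z = a^{p+k} b^p. Since k ≥ 1, the a-count p+k exceeds the b-count p, so i ≤ j fails; thus xy^2z ∉ L.
This is a contradiction; hence L is not regular.

a^{p+k} b^p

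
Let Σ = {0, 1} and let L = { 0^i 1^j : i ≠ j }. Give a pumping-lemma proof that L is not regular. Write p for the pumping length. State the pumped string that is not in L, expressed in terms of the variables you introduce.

Assume L is regular; let p be its pumping constant.
Choose w = 0^p 1^{p+p!}. Since p ≠ p+p!, w ∈ L; and |w| ≥ p.
By the pumping lemma, w = xyz with |xy| ≤ p and y is nonempty.
Because |xy| ≤ p and w begins with p copies of 0, we have y = 0^k with 1 ≤ k ≤ p.
Since 1 ≤ k ≤ p, k divides p!; set t = 1 + p!/k. Then xy^t z has p + (p!/k)·k = p + p! copies of 0. Now the 0-count equals the 1-count, so i ≠ j fails. So xy^t z = 0^{p+p!} 1^{p+p!} ∉ L.
Contradiction. Therefore L is not regular.

0^{p+p!} 1^{p+p!}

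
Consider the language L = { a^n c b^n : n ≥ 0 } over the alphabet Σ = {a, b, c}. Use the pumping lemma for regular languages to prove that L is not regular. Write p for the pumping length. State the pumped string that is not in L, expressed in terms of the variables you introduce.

a^{p+k} c b^p

Suppose for contradiction that L is regular, and let p be the pumping length.
Take w = a^p c b^p ∈ L with |w| = 2p+1 ≥ p.
The pumping lemma gives a decomposition w = xyz where |xy| ≤ p and y is nonempty.
Because |xy| ≤ p and w begins with p copies of a, we have y = a^k with 1 ≤ k ≤ p.
Pump with i = 2: xy^2z = a^{p+k} c b^p, which would require p+k = p. But k ≥ 1, so xy^2z ∉ L.
Contradiction. Therefore L is not regular.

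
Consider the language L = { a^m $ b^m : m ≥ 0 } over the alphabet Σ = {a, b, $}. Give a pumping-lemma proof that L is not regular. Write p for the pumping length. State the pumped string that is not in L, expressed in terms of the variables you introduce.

Assume L is regular. Let p be the pumping length given by the pumping lemma.
Take w = a^p $ b^p ∈ L with |w| = 2p+1 ≥ p.
By the pumping lemma, w = xyz with |xy| ≤ p and y is nonempty.
Because |xy| ≤ p and w begins with p copies of a, we have y = a^k with 1 ≤ k ≤ p.
Pump with i = 2: xy^2z = a^{p+k} $ b^p, which would require p+k = p. But k ≥ 1, so xy^2z ∉ L.
Contradiction. Therefore L is not regular.

a^{p+k} $ b^p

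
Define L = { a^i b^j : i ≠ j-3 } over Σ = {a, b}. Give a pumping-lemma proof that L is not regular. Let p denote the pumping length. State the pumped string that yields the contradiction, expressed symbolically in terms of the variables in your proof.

a^{p+p!} b^{p+p!+3}

Toward a contradiction, assume L is regular with pumping length p.
Choose w = a^p b^{p+p!+3}. Since p ≠ (p+p!+3)-3 = p+p!, w ∈ L; and |w| ≥ p.
Write w = xyz as guaranteed by the lemma, with |xy| ≤ p and |y| > 0.
The first p characters of w are a's, so xy (and hence y) consists only of a's. Write y = a^k, 1 ≤ k ≤ p.
Since 1 ≤ k ≤ p, k divides p!; set t = 1 + p!/k. Then xy^t z has p + (p!/k)·k = p + p! copies of a. Now the a-count is p+p! and (b-count)-3 = (p+p!+3)-3 = p+p!, so i ≠ j-3 fails. So xy^t z = a^{p+p!} b^{p+p!+3} ∉ L.
Contradiction. Therefore L is not regular.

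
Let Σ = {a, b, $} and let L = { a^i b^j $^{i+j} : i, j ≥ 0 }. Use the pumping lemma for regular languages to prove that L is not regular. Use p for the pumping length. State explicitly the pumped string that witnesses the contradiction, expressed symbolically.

Assume L is regular. Let p be the pumping length given by the pumping lemma.
Take w = a^p b^p $^{2p} ∈ L (with i=j=p, i+j=2p), |w| = 4p ≥ p.
Write w = xyz as guaranteed by the lemma, with |xy| ≤ p and y is nonempty.
Because |xy| ≤ p and w begins with p copies of a, we have y = a^k with 1 ≤ k ≤ p.
Consider xy^2z = a^{p+k} b^p $^{2p}. Now the a- and b-counts sum to 2p+k, but the $-count is 2p ≠ 2p+k. So xy^2z ∉ L.
This contradicts the pumping lemma, so L is not regular.

a^{p+k} b^p $^{2p}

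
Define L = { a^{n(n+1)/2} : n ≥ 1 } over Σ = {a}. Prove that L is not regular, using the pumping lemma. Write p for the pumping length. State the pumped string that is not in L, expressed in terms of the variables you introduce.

Assume L is regular. Let p be the pumping length given by the pumping lemma.
Take w = a^{p(p+1)/2} ∈ L with |w| = p(p+1)/2 ≥ p.
The pumping lemma gives a decomposition w = xyz where |xy| ≤ p and |y| > 0.
Then y = a^k for some k with 1 ≤ k ≤ p.
Pump with i = 2: xy^2z = a^{p(p+1)/2+k}. Since 1 ≤ k ≤ p, p(p+1)/2 < p(p+1)/2+k ≤ p(p+1)/2+p < (p+1)(p+2)/2, so p(p+1)/2+k is strictly between consecutive triangular numbers. So xy^2z ∉ L.
Contradiction. Therefore L is not regular.

a^{p(p+1)/2+k}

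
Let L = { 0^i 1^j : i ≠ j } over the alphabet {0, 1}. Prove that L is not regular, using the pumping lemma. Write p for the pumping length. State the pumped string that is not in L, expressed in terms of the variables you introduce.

Assume L is regular; let p be its pumping constant.
Choose w = 0^p 1^{p+p!}. Since p ≠ p+p!, w ∈ L; and |w| ≥ p.
The pumping lemma gives a decomposition w = xyz where |xy| ≤ p and |y| > 0.
Since the first p symbols of w are all 0's and |xy| ≤ p, y lies entirely in the leading 0-block: y = 0^k for some k with 1 ≤ k ≤ p.
Since 1 ≤ k ≤ p, k divides p!; set t = 1 + p!/k. Then xy^t z has p + (p!/k)·k = p + p! copies of 0. Now the 0-count equals the 1-count, so i ≠ j fails. So xy^t z = 0^{p+p!} 1^{p+p!} ∉ L.
Contradiction. Therefore L is not regular.

0^{p+p!} 1^{p+p!}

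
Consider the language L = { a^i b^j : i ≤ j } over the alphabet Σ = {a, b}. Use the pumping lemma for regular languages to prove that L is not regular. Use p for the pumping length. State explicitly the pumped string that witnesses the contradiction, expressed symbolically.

a^{p+k} b^p

Suppose for contradiction that L is regular, and let p be the pumping length.
Choose w = a^p b^p ∈ L, with |w| = 2p ≥ p.
By the pumping lemma, w = xyz with |xy| ≤ p and |y| > 0.
The first p characters of w are a's, so xy (and hence y) consists only of a's. Write y = a^k, 1 ≤ k ≤ p.
Consider xy^2z = a^{p+k} b^p. Since k ≥ 1, the a-count p+k exceeds the b-count p, so i ≤ j fails; thus xy^2z ∉ L.
Contradiction. Therefore L is not regular.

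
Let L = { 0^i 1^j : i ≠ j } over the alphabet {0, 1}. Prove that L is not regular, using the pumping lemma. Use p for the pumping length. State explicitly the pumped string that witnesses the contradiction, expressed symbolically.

0^{p+p!} 1^{p+p!}

Toward a contradiction, assume L is regular with pumping length p.
Choose w = 0^p 1^{p+p!}. Since p ≠ p+p!, w ∈ L; and |w| ≥ p.
The pumping lemma gives a decomposition w = xyz where |xy| ≤ p and |y| > 0.
The first p characters of w are 0's, so xy (and hence y) consists only of 0's. Write y = 0^k, 1 ≤ k ≤ p.
Since 1 ≤ k ≤ p, k divides p!; set t = 1 + p!/k. Then xy^t z has p + (p!/k)·k = p + p! copies of 0. Now the 0-count equals the 1-count, so i ≠ j fails. So xy^t z = 0^{p+p!} 1^{p+p!} ∉ L.
This contradicts the pumping lemma, so L is not regular.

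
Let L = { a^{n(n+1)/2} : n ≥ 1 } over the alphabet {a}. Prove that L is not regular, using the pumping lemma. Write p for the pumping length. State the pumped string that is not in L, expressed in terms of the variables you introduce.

Suppose for contradiction that L is regular, and let p be the pumping length.
Take w = a^{p(p+1)/2} ∈ L with |w| = p(p+1)/2 ≥ p.
Write w = xyz as guaranteed by the lemma, with |xy| ≤ p and y is nonempty.
Then y = a^k for some k with 1 ≤ k ≤ p.
Pump with i = 2: xy^2z = a^{p(p+1)/2+k}. Since 1 ≤ k ≤ p, p(p+1)/2 < p(p+1)/2+k ≤ p(p+1)/2+p < (p+1)(p+2)/2, so p(p+1)/2+k is strictly between consecutive triangular numbers. So xy^2z ∉ L.
This contradicts the pumping lemma, so L is not regular.

a^{p(p+1)/2+k}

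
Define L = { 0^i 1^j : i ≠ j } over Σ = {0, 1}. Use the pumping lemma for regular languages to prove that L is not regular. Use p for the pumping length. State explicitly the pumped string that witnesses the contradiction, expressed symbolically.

0^{p+p!} 1^{p+p!}

Toward a contradiction, assume L is regular with pumping length p.
Choose w = 0^p 1^{p+p!}. Since p ≠ p+p!, w ∈ L; and |w| ≥ p.
The pumping lemma gives a decomposition w = xyz where |xy| ≤ p and |y| ≥ 1.
The first p characters of w are 0's, so xy (and hence y) consists only of 0's. Write y = 0^k, 1 ≤ k ≤ p.
Since 1 ≤ k ≤ p, k divides p!; set t = 1 + p!/k. Then xy^t z has p + (p!/k)·k = p + p! copies of 0. Now the 0-count equals the 1-count, so i ≠ j fails. So xy^t z = 0^{p+p!} 1^{p+p!} ∉ L.
This contradicts the pumping lemma, so L is not regular.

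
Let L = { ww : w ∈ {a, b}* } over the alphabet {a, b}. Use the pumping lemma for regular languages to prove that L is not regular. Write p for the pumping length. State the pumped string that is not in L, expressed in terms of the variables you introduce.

a^{p+k} b^p a^p b^p

Toward a contradiction, assume L is regular with pumping length p.
Take w = a^p b^p a^p b^p = uu where u = a^pb^p; then w ∈ L and |w| = 4p ≥ p.
Write w = xyz as guaranteed by the lemma, with |xy| ≤ p and |y| ≥ 1.
The first p characters of w are a's, so xy (and hence y) consists only of a's. Write y = a^k, 1 ≤ k ≤ p.
Pump with i = 2: xy^2z = a^{p+k} b^p a^p b^p, of length 4p+k. Suppose this equals vv. The string starts with a and ends with b, so v does too; thus the boundary between the two copies of v is a b→a transition. There is exactly one such transition, at position 2p+k, so |v| = 2p+k and |vv| = 4p+2k ≠ 4p+k since k ≥ 1. So xy^2z ∉ L.
This contradicts the pumping lemma, so L is not regular.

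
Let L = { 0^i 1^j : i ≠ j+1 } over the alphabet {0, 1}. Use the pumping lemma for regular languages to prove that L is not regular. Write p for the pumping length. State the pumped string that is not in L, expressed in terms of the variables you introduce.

Toward a contradiction, assume L is regular with pumping length p.
Choose w = 0^p 1^{p+p!-1}. Since p ≠ (p+p!-1)+1 = p+p!, w ∈ L; and |w| ≥ p.
Write w = xyz as guaranteed by the lemma, with |xy| ≤ p and y is nonempty.
The first p characters of w are 0's, so xy (and hence y) consists only of 0's. Write y = 0^k, 1 ≤ k ≤ p.
Since 1 ≤ k ≤ p, k divides p!; set t = 1 + p!/k. Then xy^t z has p + (p!/k)·k = p + p! copies of 0. Now the 0-count is p+p! and (1-count)+1 = (p+p!-1)+1 = p+p!, so i ≠ j+1 fails. So xy^t z = 0^{p+p!} 1^{p+p!-1} ∉ L.
This is a contradiction; hence L is not regular.

0^{p+p!} 1^{p+p!-1}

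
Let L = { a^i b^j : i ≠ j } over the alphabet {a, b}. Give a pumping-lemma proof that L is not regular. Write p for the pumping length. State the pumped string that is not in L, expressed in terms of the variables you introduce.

a^{p+p!} b^{p+p!}

Assume L is regular. Let p be the pumping length given by the pumping lemma.
Choose w = a^p b^{p+p!}. Since p ≠ p+p!, w ∈ L; and |w| ≥ p.
By the pumping lemma, w = xyz with |xy| ≤ p and |y| ≥ 1.
The first p characters of w are a's, so xy (and hence y) consists only of a's. Write y = a^k, 1 ≤ k ≤ p.
Since 1 ≤ k ≤ p, k divides p!; set t = 1 + p!/k. Then xy^t z has p + (p!/k)·k = p + p! copies of a. Now the a-count equals the b-count, so i ≠ j fails. So xy^t z = a^{p+p!} b^{p+p!} ∉ L.
Contradiction. Therefore L is not regular.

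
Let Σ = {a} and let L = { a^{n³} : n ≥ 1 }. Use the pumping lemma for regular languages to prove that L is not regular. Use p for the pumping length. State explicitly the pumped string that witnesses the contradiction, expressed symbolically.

a^{p³+k}

Suppose for contradiction that L is regular, and let p be the pumping length.
Take w = a^{p³} ∈ L with |w| = p³ ≥ p.
Write w = xyz as guaranteed by the lemma, with |xy| ≤ p and |y| > 0.
Then y = a^k for some k with 1 ≤ k ≤ p.
Pump with i = 2: xy^2z = a^{p³+k}. Since 1 ≤ k ≤ p, p³ < p³+k ≤ p³+p < p³+3p²+3p+1 = (p+1)³, so p³+k is not a perfect cube. So xy^2z ∉ L.
This contradicts the pumping lemma, so L is not regular.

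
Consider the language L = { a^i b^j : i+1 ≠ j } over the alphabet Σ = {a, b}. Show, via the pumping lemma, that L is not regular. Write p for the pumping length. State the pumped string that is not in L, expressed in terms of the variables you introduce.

Assume L is regular; let p be its pumping constant.
Choose w = a^p b^{p+p!+1}. Since p ≠ (p+p!+1)-1 = p+p!, w ∈ L; and |w| ≥ p.
Write w = xyz as guaranteed by the lemma, with |xy| ≤ p and |y| ≥ 1.
The first p characters of w are a's, so xy (and hence y) consists only of a's. Write y = a^k, 1 ≤ k ≤ p.
Since 1 ≤ k ≤ p, k divides p!; set t = 1 + p!/k. Then xy^t z has p + (p!/k)·k = p + p! copies of a. Now the a-count is p+p! and (b-count)-1 = (p+p!+1)-1 = p+p!, so i+1 ≠ j fails. So xy^t z = a^{p+p!} b^{p+p!+1} ∉ L.
This contradicts the pumping lemma, so L is not regular.

a^{p+p!} b^{p+p!+1}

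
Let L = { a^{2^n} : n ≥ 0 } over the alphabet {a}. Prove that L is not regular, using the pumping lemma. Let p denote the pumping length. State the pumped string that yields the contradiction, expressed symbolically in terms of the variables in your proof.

a^{2^p+k}

Suppose for contradiction that L is regular, and let p be the pumping length.
Take w = a^{2^p} ∈ L with |w| = 2^p ≥ p.
By the pumping lemma, w = xyz with |xy| ≤ p and |y| ≥ 1.
Then y = a^k for some k with 1 ≤ k ≤ p.
Pump with i = 2: xy^2z = a^{2^p+k}. Since 1 ≤ k ≤ p < 2^p, we have 2^p < 2^p+k < 2^{p+1}, so 2^p+k is not a power of 2. So xy^2z ∉ L.
This contradicts the pumping lemma, so L is not regular.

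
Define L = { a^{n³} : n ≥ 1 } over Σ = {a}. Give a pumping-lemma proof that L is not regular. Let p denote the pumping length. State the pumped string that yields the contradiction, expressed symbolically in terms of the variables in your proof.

a^{p³+k}

Toward a contradiction, assume L is regular with pumping length p.
Take w = a^{p³} ∈ L with |w| = p³ ≥ p.
The pumping lemma gives a decomposition w = xyz where |xy| ≤ p and |y| > 0.
Then y = a^k for some k with 1 ≤ k ≤ p.
Pump with i = 2: xy^2z = a^{p³+k}. Since 1 ≤ k ≤ p, p³ < p³+k ≤ p³+p < p³+3p²+3p+1 = (p+1)³, so p³+k is not a perfect cube. So xy^2z ∉ L.
Contradiction. Therefore L is not regular.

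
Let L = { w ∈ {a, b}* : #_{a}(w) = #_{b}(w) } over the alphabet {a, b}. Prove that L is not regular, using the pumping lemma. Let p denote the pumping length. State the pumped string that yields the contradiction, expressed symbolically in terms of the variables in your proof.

a^{p+k} b^p

Assume L is regular. Let p be the pumping length given by the pumping lemma.
Choose w = a^p b^p ∈ L with |w| = 2p ≥ p.
By the pumping lemma, w = xyz with |xy| ≤ p and |y| ≥ 1.
The first p characters of w are a's, so xy (and hence y) consists only of a's. Write y = a^k, 1 ≤ k ≤ p.
Pump with i = 2: xy^2z = a^{p+k} b^p has p+k occurrences of a but only p of b. Since k ≥ 1 the counts differ, so xy^2z ∉ L.
This is a contradiction; hence L is not regular.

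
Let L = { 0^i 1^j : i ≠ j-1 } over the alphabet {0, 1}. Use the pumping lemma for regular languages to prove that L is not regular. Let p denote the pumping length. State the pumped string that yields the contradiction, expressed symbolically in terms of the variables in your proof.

Toward a contradiction, assume L is regular with pumping length p.
Choose w = 0^p 1^{p+p!+1}. Since p ≠ (p+p!+1)-1 = p+p!, w ∈ L; and |w| ≥ p.
The pumping lemma gives a decomposition w = xyz where |xy| ≤ p and |y| > 0.
Because |xy| ≤ p and w begins with p copies of 0, we have y = 0^k with 1 ≤ k ≤ p.
Since 1 ≤ k ≤ p, k divides p!; set t = 1 + p!/k. Then xy^t z has p + (p!/k)·k = p + p! copies of 0. Now the 0-count is p+p! and (1-count)-1 = (p+p!+1)-1 = p+p!, so i ≠ j-1 fails. So xy^t z = 0^{p+p!} 1^{p+p!+1} ∉ L.
This is a contradiction; hence L is not regular.

0^{p+p!} 1^{p+p!+1}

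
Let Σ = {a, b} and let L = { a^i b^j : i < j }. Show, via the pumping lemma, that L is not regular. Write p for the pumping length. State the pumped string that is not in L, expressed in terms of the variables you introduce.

a^{p+k} b^{p+1}

Assume L is regular; let p be its pumping constant.
Choose w = a^p b^{p+1} ∈ L, with |w| = 2p+1 ≥ p.
Write w = xyz as guaranteed by the lemma, with |xy| ≤ p and |y| ≥ 1.
Since the first p symbols of w are all a's and |xy| ≤ p, y lies entirely in the leading a-block: y = a^k for some k with 1 ≤ k ≤ p.
Consider xy^2z = a^{p+k} b^{p+1}. Since k ≥ 1, the a-count p+k is at least p+1, so i < j fails; thus xy^2z ∉ L.
Contradiction. Therefore L is not regular.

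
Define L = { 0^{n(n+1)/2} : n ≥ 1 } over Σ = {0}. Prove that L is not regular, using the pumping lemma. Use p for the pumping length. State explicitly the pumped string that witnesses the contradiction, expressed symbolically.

0^{p(p+1)/2+k}

Assume L is regular. Let p be the pumping length given by the pumping lemma.
Take w = 0^{p(p+1)/2} ∈ L with |w| = p(p+1)/2 ≥ p.
Write w = xyz as guaranteed by the lemma, with |xy| ≤ p and |y| > 0.
Then y = 0^k for some k with 1 ≤ k ≤ p.
Pump with i = 2: xy^2z = 0^{p(p+1)/2+k}. Since 1 ≤ k ≤ p, p(p+1)/2 < p(p+1)/2+k ≤ p(p+1)/2+p < (p+1)(p+2)/2, so p(p+1)/2+k is strictly between consecutive triangular numbers. So xy^2z ∉ L.
Contradiction. Therefore L is not regular.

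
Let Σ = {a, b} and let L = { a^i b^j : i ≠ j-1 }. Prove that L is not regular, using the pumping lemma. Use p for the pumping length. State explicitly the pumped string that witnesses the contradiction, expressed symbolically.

a^{p+p!} b^{p+p!+1}

Assume L is regular; let p be its pumping constant.
Choose w = a^p b^{p+p!+1}. Since p ≠ (p+p!+1)-1 = p+p!, w ∈ L; and |w| ≥ p.
The pumping lemma gives a decomposition w = xyz where |xy| ≤ p and |y| > 0.
Since the first p symbols of w are all a's and |xy| ≤ p, y lies entirely in the leading a-block: y = a^k for some k with 1 ≤ k ≤ p.
Since 1 ≤ k ≤ p, k divides p!; set t = 1 + p!/k. Then xy^t z has p + (p!/k)·k = p + p! copies of a. Now the a-count is p+p! and (b-count)-1 = (p+p!+1)-1 = p+p!, so i ≠ j-1 fails. So xy^t z = a^{p+p!} b^{p+p!+1} ∉ L.
This is a contradiction; hence L is not regular.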